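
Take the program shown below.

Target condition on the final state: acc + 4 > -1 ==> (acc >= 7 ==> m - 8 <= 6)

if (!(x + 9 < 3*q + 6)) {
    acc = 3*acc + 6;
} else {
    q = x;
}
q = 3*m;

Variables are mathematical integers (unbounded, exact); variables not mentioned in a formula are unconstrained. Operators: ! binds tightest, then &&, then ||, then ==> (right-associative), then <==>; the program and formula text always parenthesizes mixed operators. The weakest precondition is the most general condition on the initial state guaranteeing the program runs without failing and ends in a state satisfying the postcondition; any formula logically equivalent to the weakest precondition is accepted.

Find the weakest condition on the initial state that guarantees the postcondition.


Working backward. After the program, the postcondition acc + 4 > -1 ==> (acc >= 7 ==> m - 8 <= 6) must hold; in canonical form it is acc > -5 ==> (acc >= 7 ==> m <= 14).
Before q := 3*m: acc > -5 ==> (acc >= 7 ==> m <= 14)
Then branch requires 3*acc > -11 ==> (3*acc >= 1 ==> m <= 14); else branch requires acc > -5 ==> (acc >= 7 ==> m <= 14).
Before the if: ((!(x < 3*q - 3)) ==> (3*acc > -11 ==> (3*acc >= 1 ==> m <= 14))) && (x < 3*q - 3 ==> (acc > -5 ==> (acc >= 7 ==> m <= 14)))
Answer: WP = ((!(x < 3*q - 3)) ==> (3*acc > -11 ==> (3*acc >= 1 ==> m <= 14))) && (x < 3*q - 3 ==> (acc > -5 ==> (acc >= 7 ==> m <= 14)))


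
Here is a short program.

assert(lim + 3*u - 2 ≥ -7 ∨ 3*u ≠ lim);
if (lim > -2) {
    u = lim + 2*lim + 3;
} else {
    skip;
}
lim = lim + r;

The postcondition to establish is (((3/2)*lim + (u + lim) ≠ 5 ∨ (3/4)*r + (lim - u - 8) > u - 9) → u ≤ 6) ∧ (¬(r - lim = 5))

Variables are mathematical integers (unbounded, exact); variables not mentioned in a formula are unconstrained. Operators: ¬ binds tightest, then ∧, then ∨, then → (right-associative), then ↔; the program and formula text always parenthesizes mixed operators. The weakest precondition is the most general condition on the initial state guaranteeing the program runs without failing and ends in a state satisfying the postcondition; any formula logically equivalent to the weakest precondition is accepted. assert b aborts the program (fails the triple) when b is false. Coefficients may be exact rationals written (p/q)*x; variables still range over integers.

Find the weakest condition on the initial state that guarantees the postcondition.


Working backward. After the program, the postcondition (((3/2)*lim + (u + lim) ≠ 5 ∨ (3/4)*r + (lim - u - 8) > u - 9) → u ≤ 6) ∧ (¬(r - lim = 5)) must hold; in canonical form it is (((5/2)*lim + u ≠ 5 ∨ lim + (3/4)*r > 2*u - 1) → u ≤ 6) ∧ (¬(r = lim + 5)).
Before lim := lim + r: (((5/2)*lim + (5/2)*r + u ≠ 5 ∨ lim + (7/4)*r > 2*u - 1) → u ≤ 6) ∧ (¬(lim = -5))
Then branch requires (((11/2)*lim + (5/2)*r ≠ 2 ∨ (7/4)*r > 5*lim + 5) → 3*lim ≤ 3) ∧ (¬(lim = -5)); else branch requires (((5/2)*lim + (5/2)*r + u ≠ 5 ∨ lim + (7/4)*r > 2*u - 1) → u ≤ 6) ∧ (¬(lim = -5)).
Before the if: (lim > -2 → ((((11/2)*lim + (5/2)*r ≠ 2 ∨ (7/4)*r > 5*lim + 5) → 3*lim ≤ 3) ∧ (¬(lim = -5)))) ∧ ((¬(lim > -2)) → ((((5/2)*lim + (5/2)*r + u ≠ 5 ∨ lim + (7/4)*r > 2*u - 1) → u ≤ 6) ∧ (¬(lim = -5))))
Before assert lim + 3*u - 2 ≥ -7 ∨ 3*u ≠ lim: (lim + 3*u ≥ -5 ∨ 3*u ≠ lim) ∧ (lim > -2 → ((((11/2)*lim + (5/2)*r ≠ 2 ∨ (7/4)*r > 5*lim + 5) → 3*lim ≤ 3) ∧ (¬(lim = -5)))) ∧ ((¬(lim > -2)) → ((((5/2)*lim + (5/2)*r + u ≠ 5 ∨ lim + (7/4)*r > 2*u - 1) → u ≤ 6) ∧ (¬(lim = -5))))
Answer: WP = (lim + 3*u ≥ -5 ∨ 3*u ≠ lim) ∧ (lim > -2 → ((((11/2)*lim + (5/2)*r ≠ 2 ∨ (7/4)*r > 5*lim + 5) → 3*lim ≤ 3) ∧ (¬(lim = -5)))) ∧ ((¬(lim > -2)) → ((((5/2)*lim + (5/2)*r + u ≠ 5 ∨ lim + (7/4)*r > 2*u - 1) → u ≤ 6) ∧ (¬(lim = -5))))


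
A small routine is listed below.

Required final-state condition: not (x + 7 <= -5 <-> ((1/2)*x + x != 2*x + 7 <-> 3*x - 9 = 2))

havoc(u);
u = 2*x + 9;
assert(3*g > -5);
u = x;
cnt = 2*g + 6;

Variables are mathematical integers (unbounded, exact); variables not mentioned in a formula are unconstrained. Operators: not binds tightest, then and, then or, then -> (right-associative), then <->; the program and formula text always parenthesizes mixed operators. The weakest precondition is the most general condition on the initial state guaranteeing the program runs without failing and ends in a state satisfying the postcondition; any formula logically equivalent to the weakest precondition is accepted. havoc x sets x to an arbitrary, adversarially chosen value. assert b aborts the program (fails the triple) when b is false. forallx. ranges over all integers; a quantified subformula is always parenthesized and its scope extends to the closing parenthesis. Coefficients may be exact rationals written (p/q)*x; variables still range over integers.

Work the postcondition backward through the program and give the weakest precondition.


Working backward. After the program, the postcondition not (x + 7 <= -5 <-> ((1/2)*x + x != 2*x + 7 <-> 3*x - 9 = 2)) must hold; in canonical form it is not (x <= -12 <-> ((1/2)*x != -7 <-> 3*x = 11)).
Before cnt := 2*g + 6: not (x <= -12 <-> ((1/2)*x != -7 <-> 3*x = 11))
Before u := x: not (x <= -12 <-> ((1/2)*x != -7 <-> 3*x = 11))
Before assert 3*g > -5: 3*g > -5 and (not (x <= -12 <-> ((1/2)*x != -7 <-> 3*x = 11)))
Before u := 2*x + 9: 3*g > -5 and (not (x <= -12 <-> ((1/2)*x != -7 <-> 3*x = 11)))
Before havoc u: 3*g > -5 and (not (x <= -12 <-> ((1/2)*x != -7 <-> 3*x = 11)))
Answer: WP = 3*g > -5 and (not (x <= -12 <-> ((1/2)*x != -7 <-> 3*x = 11)))


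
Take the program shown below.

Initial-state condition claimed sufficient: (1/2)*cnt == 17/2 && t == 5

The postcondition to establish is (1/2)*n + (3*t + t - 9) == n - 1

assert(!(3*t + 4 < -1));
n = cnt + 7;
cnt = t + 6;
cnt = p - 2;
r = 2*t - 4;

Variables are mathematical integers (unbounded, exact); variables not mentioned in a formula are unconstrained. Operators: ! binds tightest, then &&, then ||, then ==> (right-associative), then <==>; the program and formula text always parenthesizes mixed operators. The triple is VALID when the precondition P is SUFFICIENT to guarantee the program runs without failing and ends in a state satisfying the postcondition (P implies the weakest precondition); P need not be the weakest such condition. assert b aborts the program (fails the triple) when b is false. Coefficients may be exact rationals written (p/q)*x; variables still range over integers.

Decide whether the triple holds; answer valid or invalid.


Working backward. After the program, the postcondition (1/2)*n + (3*t + t - 9) == n - 1 must hold; in canonical form it is 4*t == (1/2)*n + 8.
Before r := 2*t - 4: 4*t == (1/2)*n + 8
Before cnt := p - 2: 4*t == (1/2)*n + 8
Before cnt := t + 6: 4*t == (1/2)*n + 8
Before n := cnt + 7: 4*t == (1/2)*cnt + 23/2
Before assert !(3*t + 4 < -1): (!(3*t < -5)) && 4*t == (1/2)*cnt + 23/2
The weakest precondition is (!(3*t < -5)) && 4*t == (1/2)*cnt + 23/2.
Check whether (1/2)*cnt == 17/2 && t == 5 implies it.
Every state satisfying the precondition satisfies the weakest precondition: the implication holds.
Answer: valid


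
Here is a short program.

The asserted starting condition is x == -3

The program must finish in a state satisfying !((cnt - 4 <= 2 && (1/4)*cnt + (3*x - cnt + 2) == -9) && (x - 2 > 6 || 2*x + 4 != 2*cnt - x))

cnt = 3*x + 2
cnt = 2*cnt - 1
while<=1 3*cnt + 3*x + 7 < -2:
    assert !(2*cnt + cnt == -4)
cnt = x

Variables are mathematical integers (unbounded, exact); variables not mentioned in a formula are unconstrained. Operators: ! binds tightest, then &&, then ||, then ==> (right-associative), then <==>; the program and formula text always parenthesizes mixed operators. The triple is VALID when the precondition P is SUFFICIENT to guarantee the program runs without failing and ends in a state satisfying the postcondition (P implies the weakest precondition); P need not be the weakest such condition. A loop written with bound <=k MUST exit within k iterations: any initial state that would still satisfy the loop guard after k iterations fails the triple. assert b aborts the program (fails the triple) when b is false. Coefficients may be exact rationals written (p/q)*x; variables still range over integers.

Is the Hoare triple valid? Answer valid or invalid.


Working backward. After the program, the postcondition !((cnt - 4 <= 2 && (1/4)*cnt + (3*x - cnt + 2) == -9) && (x - 2 > 6 || 2*x + 4 != 2*cnt - x)) must hold; in canonical form it is !(cnt <= 6 && 3*x == (3/4)*cnt - 11 && (x > 8 || 3*x != 2*cnt - 4)).
Before cnt := x: !(x <= 6 && (9/4)*x == -11 && (x > 8 || x != -4))
Before the loop (bound <=1), unroll the exhaustion recursion (WP_0 = exit-now case; WP_j = one more guarded iteration, up to j = 1):
  WP_0: (!(3*cnt + 3*x < -9)) && (!(x <= 6 && (9/4)*x == -11 && (x > 8 || x != -4)))
  WP_1: (3*cnt + 3*x < -9 ==> ((!(3*cnt == -4)) && (!(3*cnt + 3*x < -9)) && (!(x <= 6 && (9/4)*x == -11 && (x > 8 || x != -4))))) && ((!(3*cnt + 3*x < -9)) ==> (!(x <= 6 && (9/4)*x == -11 && (x > 8 || x != -4))))
So before the loop: (3*cnt + 3*x < -9 ==> ((!(3*cnt == -4)) && (!(3*cnt + 3*x < -9)) && (!(x <= 6 && (9/4)*x == -11 && (x > 8 || x != -4))))) && ((!(3*cnt + 3*x < -9)) ==> (!(x <= 6 && (9/4)*x == -11 && (x > 8 || x != -4))))
Before cnt := 2*cnt - 1: (6*cnt + 3*x < -6 ==> ((!(6*cnt == -1)) && (!(6*cnt + 3*x < -6)) && (!(x <= 6 && (9/4)*x == -11 && (x > 8 || x != -4))))) && ((!(6*cnt + 3*x < -6)) ==> (!(x <= 6 && (9/4)*x == -11 && (x > 8 || x != -4))))
Before cnt := 3*x + 2: (21*x < -18 ==> ((!(18*x == -13)) && (!(21*x < -18)) && (!(x <= 6 && (9/4)*x == -11 && (x > 8 || x != -4))))) && ((!(21*x < -18)) ==> (!(x <= 6 && (9/4)*x == -11 && (x > 8 || x != -4))))
The weakest precondition is (21*x < -18 ==> ((!(18*x == -13)) && (!(21*x < -18)) && (!(x <= 6 && (9/4)*x == -11 && (x > 8 || x != -4))))) && ((!(21*x < -18)) ==> (!(x <= 6 && (9/4)*x == -11 && (x > 8 || x != -4)))).
Check whether x == -3 implies it.
Countermodel: at the initial state x = -3, the precondition holds but the weakest precondition fails.
Answer: invalid


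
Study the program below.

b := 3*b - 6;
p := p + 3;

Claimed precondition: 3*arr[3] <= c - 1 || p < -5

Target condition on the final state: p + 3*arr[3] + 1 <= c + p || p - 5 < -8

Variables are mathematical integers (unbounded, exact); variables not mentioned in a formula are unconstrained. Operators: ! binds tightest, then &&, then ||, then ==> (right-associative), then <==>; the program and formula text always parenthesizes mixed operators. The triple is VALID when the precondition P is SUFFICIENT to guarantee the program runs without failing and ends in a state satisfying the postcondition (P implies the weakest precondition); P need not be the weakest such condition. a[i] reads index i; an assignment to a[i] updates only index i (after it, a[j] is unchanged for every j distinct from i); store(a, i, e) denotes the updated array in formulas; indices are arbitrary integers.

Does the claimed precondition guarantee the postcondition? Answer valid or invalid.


Working backward. After the program, the postcondition p + 3*arr[3] + 1 <= c + p || p - 5 < -8 must hold; in canonical form it is 3*arr[3] <= c - 1 || p < -3.
Before p := p + 3: 3*arr[3] <= c - 1 || p < -6
Before b := 3*b - 6: 3*arr[3] <= c - 1 || p < -6
The weakest precondition is 3*arr[3] <= c - 1 || p < -6.
Check whether 3*arr[3] <= c - 1 || p < -5 implies it.
Countermodel: at the initial state arr = {[3] = 0, elsewhere 0}, c = 0, p = -6, the precondition holds but the weakest precondition fails.
Answer: invalid


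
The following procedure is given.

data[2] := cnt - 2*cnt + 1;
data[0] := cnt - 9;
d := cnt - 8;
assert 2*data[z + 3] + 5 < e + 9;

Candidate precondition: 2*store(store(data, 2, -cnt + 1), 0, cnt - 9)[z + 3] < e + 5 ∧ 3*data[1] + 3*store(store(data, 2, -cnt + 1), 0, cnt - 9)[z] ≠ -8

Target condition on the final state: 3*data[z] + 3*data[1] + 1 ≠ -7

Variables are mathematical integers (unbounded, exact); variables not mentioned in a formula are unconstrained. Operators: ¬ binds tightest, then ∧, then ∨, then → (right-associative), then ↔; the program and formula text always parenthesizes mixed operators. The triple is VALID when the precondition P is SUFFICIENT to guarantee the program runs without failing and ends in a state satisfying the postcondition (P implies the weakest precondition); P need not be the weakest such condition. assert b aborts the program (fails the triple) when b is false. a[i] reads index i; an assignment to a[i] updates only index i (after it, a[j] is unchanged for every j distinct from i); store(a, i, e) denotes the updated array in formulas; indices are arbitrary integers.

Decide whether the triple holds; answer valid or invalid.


Working backward. After the program, the postcondition 3*data[z] + 3*data[1] + 1 ≠ -7 must hold; in canonical form it is 3*data[1] + 3*data[z] ≠ -8.
Before assert 2*data[z + 3] + 5 < e + 9: 2*data[z + 3] < e + 4 ∧ 3*data[1] + 3*data[z] ≠ -8
Before d := cnt - 8: 2*data[z + 3] < e + 4 ∧ 3*data[1] + 3*data[z] ≠ -8
Before data[0] := cnt - 9: 2*store(data, 0, cnt - 9)[z + 3] < e + 4 ∧ 3*data[1] + 3*store(data, 0, cnt - 9)[z] ≠ -8
Before data[2] := cnt - 2*cnt + 1: 2*store(store(data, 2, -cnt + 1), 0, cnt - 9)[z + 3] < e + 4 ∧ 3*data[1] + 3*store(store(data, 2, -cnt + 1), 0, cnt - 9)[z] ≠ -8
The weakest precondition is 2*store(store(data, 2, -cnt + 1), 0, cnt - 9)[z + 3] < e + 4 ∧ 3*data[1] + 3*store(store(data, 2, -cnt + 1), 0, cnt - 9)[z] ≠ -8.
Check whether 2*store(store(data, 2, -cnt + 1), 0, cnt - 9)[z + 3] < e + 5 ∧ 3*data[1] + 3*store(store(data, 2, -cnt + 1), 0, cnt - 9)[z] ≠ -8 implies it.
Countermodel: at the initial state cnt = 0, data = {[-4] = 4, [-1] = 15523, [0] = 4, [1] = 4, [2] = 4, elsewhere 4}, e = 31042, z = -4, the precondition holds but the weakest precondition fails.
Answer: invalid


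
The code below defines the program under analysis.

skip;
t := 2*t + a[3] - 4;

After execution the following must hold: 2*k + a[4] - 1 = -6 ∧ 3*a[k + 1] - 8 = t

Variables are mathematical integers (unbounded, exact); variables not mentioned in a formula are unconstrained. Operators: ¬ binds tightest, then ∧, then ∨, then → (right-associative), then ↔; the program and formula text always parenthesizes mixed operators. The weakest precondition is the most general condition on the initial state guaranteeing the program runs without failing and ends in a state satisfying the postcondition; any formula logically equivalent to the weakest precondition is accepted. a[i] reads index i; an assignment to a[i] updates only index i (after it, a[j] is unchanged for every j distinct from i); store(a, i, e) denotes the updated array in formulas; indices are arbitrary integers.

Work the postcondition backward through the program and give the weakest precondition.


Working backward. After the program, the postcondition 2*k + a[4] - 1 = -6 ∧ 3*a[k + 1] - 8 = t must hold; in canonical form it is a[4] + 2*k = -5 ∧ 3*a[k + 1] = t + 8.
Before t := 2*t + a[3] - 4: a[4] + 2*k = -5 ∧ 3*a[k + 1] = a[3] + 2*t + 4
Before skip: a[4] + 2*k = -5 ∧ 3*a[k + 1] = a[3] + 2*t + 4
Answer: WP = a[4] + 2*k = -5 ∧ 3*a[k + 1] = a[3] + 2*t + 4


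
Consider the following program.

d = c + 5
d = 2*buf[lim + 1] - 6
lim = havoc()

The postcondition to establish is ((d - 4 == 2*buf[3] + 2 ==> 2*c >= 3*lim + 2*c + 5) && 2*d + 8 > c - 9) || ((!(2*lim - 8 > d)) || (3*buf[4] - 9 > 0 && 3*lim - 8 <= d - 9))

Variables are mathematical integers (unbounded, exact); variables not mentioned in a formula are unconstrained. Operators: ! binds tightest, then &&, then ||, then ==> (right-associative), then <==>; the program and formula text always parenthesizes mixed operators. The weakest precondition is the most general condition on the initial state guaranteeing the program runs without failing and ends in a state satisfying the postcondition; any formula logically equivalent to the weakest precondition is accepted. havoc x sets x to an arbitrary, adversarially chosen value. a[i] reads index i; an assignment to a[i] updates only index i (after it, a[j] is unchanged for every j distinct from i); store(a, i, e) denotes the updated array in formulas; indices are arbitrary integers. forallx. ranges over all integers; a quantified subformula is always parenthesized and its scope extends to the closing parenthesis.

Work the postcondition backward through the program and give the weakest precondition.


Working backward. After the program, the postcondition ((d - 4 == 2*buf[3] + 2 ==> 2*c >= 3*lim + 2*c + 5) && 2*d + 8 > c - 9) || ((!(2*lim - 8 > d)) || (3*buf[4] - 9 > 0 && 3*lim - 8 <= d - 9)) must hold; in canonical form it is ((d == 2*buf[3] + 6 ==> 3*lim <= -5) && 2*d > c - 17) || (!(2*lim > d + 8)) || (3*buf[4] > 9 && 3*lim <= d - 1).
Before havoc lim: forall lim_1. (((d == 2*buf[3] + 6 ==> 3*lim_1 <= -5) && 2*d > c - 17) || (!(2*lim_1 > d + 8)) || (3*buf[4] > 9 && 3*lim_1 <= d - 1))
Before d := 2*buf[lim + 1] - 6: forall lim_1. (((2*buf[lim + 1] == 2*buf[3] + 12 ==> 3*lim_1 <= -5) && 4*buf[lim + 1] > c - 5) || (!(2*lim_1 > 2*buf[lim + 1] + 2)) || (3*buf[4] > 9 && 3*lim_1 <= 2*buf[lim + 1] - 7))
Before d := c + 5: forall lim_1. (((2*buf[lim + 1] == 2*buf[3] + 12 ==> 3*lim_1 <= -5) && 4*buf[lim + 1] > c - 5) || (!(2*lim_1 > 2*buf[lim + 1] + 2)) || (3*buf[4] > 9 && 3*lim_1 <= 2*buf[lim + 1] - 7))
Answer: WP = forall lim_1. (((2*buf[lim + 1] == 2*buf[3] + 12 ==> 3*lim_1 <= -5) && 4*buf[lim + 1] > c - 5) || (!(2*lim_1 > 2*buf[lim + 1] + 2)) || (3*buf[4] > 9 && 3*lim_1 <= 2*buf[lim + 1] - 7))


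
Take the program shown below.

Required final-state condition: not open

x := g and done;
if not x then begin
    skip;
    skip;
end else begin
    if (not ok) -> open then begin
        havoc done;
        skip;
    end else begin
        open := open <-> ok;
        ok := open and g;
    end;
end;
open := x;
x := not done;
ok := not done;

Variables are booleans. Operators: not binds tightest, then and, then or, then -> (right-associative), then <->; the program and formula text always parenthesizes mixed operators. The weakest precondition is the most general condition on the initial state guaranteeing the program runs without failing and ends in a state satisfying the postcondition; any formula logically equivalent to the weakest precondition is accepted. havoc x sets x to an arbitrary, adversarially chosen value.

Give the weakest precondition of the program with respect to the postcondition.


Working backward. After the program, not open must hold.
Before ok := not done: not open
Before x := not done: not open
Before open := x: not x
Then branch requires not x; else branch requires (((not ok) -> open) -> (not x)) and ((not ((not ok) -> open)) -> (not x)).
Before the if: x -> ((((not ok) -> open) -> (not x)) and ((not ((not ok) -> open)) -> (not x)))
Before x := g and done: (g and done) -> ((((not ok) -> open) -> (not (g and done))) and ((not ((not ok) -> open)) -> (not (g and done))))
Answer: WP = (g and done) -> ((((not ok) -> open) -> (not (g and done))) and ((not ((not ok) -> open)) -> (not (g and done))))


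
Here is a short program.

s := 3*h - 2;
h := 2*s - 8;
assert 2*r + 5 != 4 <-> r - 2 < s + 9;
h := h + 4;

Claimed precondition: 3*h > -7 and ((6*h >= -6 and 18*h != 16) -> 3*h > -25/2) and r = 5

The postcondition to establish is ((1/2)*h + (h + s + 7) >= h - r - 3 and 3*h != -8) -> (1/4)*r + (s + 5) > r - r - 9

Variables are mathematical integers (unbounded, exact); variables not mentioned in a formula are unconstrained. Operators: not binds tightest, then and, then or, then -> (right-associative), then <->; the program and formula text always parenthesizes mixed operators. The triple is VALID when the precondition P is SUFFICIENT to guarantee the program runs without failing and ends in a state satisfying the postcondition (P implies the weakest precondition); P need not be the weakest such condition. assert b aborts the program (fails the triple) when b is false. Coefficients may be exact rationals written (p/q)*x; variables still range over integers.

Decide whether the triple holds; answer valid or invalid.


Working backward. After the program, the postcondition ((1/2)*h + (h + s + 7) >= h - r - 3 and 3*h != -8) -> (1/4)*r + (s + 5) > r - r - 9 must hold; in canonical form it is ((1/2)*h + r + s >= -10 and 3*h != -8) -> (1/4)*r + s > -14.
Before h := h + 4: ((1/2)*h + r + s >= -12 and 3*h != -20) -> (1/4)*r + s > -14
Before assert 2*r + 5 != 4 <-> r - 2 < s + 9: (2*r != -1 <-> r < s + 11) and (((1/2)*h + r + s >= -12 and 3*h != -20) -> (1/4)*r + s > -14)
Before h := 2*s - 8: (2*r != -1 <-> r < s + 11) and ((r + 2*s >= -8 and 6*s != 4) -> (1/4)*r + s > -14)
Before s := 3*h - 2: (2*r != -1 <-> r < 3*h + 9) and ((6*h + r >= -4 and 18*h != 16) -> 3*h + (1/4)*r > -12)
The weakest precondition is (2*r != -1 <-> r < 3*h + 9) and ((6*h + r >= -4 and 18*h != 16) -> 3*h + (1/4)*r > -12).
Check whether 3*h > -7 and ((6*h >= -6 and 18*h != 16) -> 3*h > -25/2) and r = 5 implies it.
Countermodel: at the initial state h = -2, r = 5, the precondition holds but the weakest precondition fails.
Answer: invalid


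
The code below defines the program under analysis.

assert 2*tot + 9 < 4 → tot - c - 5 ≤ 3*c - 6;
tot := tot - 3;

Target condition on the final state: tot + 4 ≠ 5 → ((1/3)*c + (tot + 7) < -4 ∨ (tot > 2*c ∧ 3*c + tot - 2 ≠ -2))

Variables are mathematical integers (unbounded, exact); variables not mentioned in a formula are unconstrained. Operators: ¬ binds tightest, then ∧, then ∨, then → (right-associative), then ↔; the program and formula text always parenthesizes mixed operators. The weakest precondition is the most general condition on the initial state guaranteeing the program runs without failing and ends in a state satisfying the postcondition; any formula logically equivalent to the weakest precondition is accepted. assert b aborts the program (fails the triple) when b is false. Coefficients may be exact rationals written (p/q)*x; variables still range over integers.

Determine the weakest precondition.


Working backward. After the program, the postcondition tot + 4 ≠ 5 → ((1/3)*c + (tot + 7) < -4 ∨ (tot > 2*c ∧ 3*c + tot - 2 ≠ -2)) must hold; in canonical form it is tot ≠ 1 → ((1/3)*c + tot < -11 ∨ (tot > 2*c ∧ 3*c + tot ≠ 0)).
Before tot := tot - 3: tot ≠ 4 → ((1/3)*c + tot < -8 ∨ (tot > 2*c + 3 ∧ 3*c + tot ≠ 3))
Before assert 2*tot + 9 < 4 → tot - c - 5 ≤ 3*c - 6: (2*tot < -5 → tot ≤ 4*c - 1) ∧ (tot ≠ 4 → ((1/3)*c + tot < -8 ∨ (tot > 2*c + 3 ∧ 3*c + tot ≠ 3)))
Answer: WP = (2*tot < -5 → tot ≤ 4*c - 1) ∧ (tot ≠ 4 → ((1/3)*c + tot < -8 ∨ (tot > 2*c + 3 ∧ 3*c + tot ≠ 3)))


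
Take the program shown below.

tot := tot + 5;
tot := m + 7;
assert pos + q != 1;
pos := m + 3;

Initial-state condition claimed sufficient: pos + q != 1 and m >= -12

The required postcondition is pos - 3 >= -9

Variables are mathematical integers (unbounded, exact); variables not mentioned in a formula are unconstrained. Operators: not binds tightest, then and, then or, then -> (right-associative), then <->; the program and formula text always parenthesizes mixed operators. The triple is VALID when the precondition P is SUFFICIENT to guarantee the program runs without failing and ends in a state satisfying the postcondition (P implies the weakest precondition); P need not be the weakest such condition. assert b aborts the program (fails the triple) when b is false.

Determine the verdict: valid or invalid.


Working backward. After the program, the postcondition pos - 3 >= -9 must hold; in canonical form it is pos >= -6.
Before pos := m + 3: m >= -9
Before assert pos + q != 1: pos + q != 1 and m >= -9
Before tot := m + 7: pos + q != 1 and m >= -9
Before tot := tot + 5: pos + q != 1 and m >= -9
The weakest precondition is pos + q != 1 and m >= -9.
Check whether pos + q != 1 and m >= -12 implies it.
Countermodel: at the initial state m = -12, pos = 2, q = 0, the precondition holds but the weakest precondition fails.
Answer: invalid


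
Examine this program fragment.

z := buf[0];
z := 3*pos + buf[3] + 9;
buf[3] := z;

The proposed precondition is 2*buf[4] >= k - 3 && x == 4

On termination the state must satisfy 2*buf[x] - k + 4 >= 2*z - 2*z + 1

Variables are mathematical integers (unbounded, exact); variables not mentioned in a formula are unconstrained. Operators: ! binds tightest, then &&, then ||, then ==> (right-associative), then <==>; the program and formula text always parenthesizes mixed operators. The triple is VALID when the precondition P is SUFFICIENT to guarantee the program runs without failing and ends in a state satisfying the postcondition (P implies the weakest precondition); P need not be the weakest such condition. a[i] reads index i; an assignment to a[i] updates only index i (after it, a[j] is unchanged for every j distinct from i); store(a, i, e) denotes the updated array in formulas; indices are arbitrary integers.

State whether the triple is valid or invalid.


Working backward. After the program, the postcondition 2*buf[x] - k + 4 >= 2*z - 2*z + 1 must hold; in canonical form it is 2*buf[x] >= k - 3.
Before buf[3] := z: 2*store(buf, 3, z)[x] >= k - 3
Before z := 3*pos + buf[3] + 9: 2*store(buf, 3, buf[3] + 3*pos + 9)[x] >= k - 3
Before z := buf[0]: 2*store(buf, 3, buf[3] + 3*pos + 9)[x] >= k - 3
The weakest precondition is 2*store(buf, 3, buf[3] + 3*pos + 9)[x] >= k - 3.
Check whether 2*buf[4] >= k - 3 && x == 4 implies it.
Every state satisfying the precondition satisfies the weakest precondition: the implication holds.
Answer: valid


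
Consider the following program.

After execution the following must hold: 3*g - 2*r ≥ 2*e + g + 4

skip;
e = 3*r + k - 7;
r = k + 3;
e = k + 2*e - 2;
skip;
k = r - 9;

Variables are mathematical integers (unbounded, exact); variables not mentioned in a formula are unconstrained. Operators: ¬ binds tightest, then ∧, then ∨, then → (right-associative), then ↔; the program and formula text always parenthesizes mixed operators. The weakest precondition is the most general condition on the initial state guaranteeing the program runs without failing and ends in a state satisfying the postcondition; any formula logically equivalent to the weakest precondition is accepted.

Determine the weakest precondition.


Working backward. After the program, the postcondition 3*g - 2*r ≥ 2*e + g + 4 must hold; in canonical form it is 2*g ≥ 2*e + 2*r + 4.
Before k := r - 9: 2*g ≥ 2*e + 2*r + 4
Before skip: 2*g ≥ 2*e + 2*r + 4
Before e := k + 2*e - 2: 2*g ≥ 4*e + 2*k + 2*r
Before r := k + 3: 2*g ≥ 4*e + 4*k + 6
Before e := 3*r + k - 7: 2*g ≥ 8*k + 12*r - 22
Before skip: 2*g ≥ 8*k + 12*r - 22
Answer: WP = 2*g ≥ 8*k + 12*r - 22


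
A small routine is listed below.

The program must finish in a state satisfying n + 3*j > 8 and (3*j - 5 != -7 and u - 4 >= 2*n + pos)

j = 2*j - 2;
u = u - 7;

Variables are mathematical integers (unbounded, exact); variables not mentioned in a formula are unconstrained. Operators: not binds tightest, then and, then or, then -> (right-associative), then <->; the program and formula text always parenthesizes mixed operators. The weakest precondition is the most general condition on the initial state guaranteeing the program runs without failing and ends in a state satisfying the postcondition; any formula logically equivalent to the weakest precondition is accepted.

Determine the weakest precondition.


Working backward. After the program, the postcondition n + 3*j > 8 and (3*j - 5 != -7 and u - 4 >= 2*n + pos) must hold; in canonical form it is 3*j + n > 8 and 3*j != -2 and u >= 2*n + pos + 4.
Before u := u - 7: 3*j + n > 8 and 3*j != -2 and u >= 2*n + pos + 11
Before j := 2*j - 2: 6*j + n > 14 and 6*j != 4 and u >= 2*n + pos + 11
Answer: WP = 6*j + n > 14 and 6*j != 4 and u >= 2*n + pos + 11


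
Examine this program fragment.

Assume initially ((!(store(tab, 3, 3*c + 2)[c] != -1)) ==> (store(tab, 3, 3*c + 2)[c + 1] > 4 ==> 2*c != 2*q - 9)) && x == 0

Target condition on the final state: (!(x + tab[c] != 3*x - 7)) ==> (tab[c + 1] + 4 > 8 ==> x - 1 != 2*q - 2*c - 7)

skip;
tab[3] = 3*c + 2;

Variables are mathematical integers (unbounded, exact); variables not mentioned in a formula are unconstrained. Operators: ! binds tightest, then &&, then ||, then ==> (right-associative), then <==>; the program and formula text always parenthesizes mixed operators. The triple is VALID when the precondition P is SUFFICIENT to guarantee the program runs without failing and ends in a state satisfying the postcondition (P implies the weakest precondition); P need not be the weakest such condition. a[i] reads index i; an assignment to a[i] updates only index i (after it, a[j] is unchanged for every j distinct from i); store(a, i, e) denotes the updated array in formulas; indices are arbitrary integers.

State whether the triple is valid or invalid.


Working backward. After the program, the postcondition (!(x + tab[c] != 3*x - 7)) ==> (tab[c + 1] + 4 > 8 ==> x - 1 != 2*q - 2*c - 7) must hold; in canonical form it is (!(tab[c] != 2*x - 7)) ==> (tab[c + 1] > 4 ==> 2*c + x != 2*q - 6).
Before tab[3] := 3*c + 2: (!(store(tab, 3, 3*c + 2)[c] != 2*x - 7)) ==> (store(tab, 3, 3*c + 2)[c + 1] > 4 ==> 2*c + x != 2*q - 6)
Before skip: (!(store(tab, 3, 3*c + 2)[c] != 2*x - 7)) ==> (store(tab, 3, 3*c + 2)[c + 1] > 4 ==> 2*c + x != 2*q - 6)
The weakest precondition is (!(store(tab, 3, 3*c + 2)[c] != 2*x - 7)) ==> (store(tab, 3, 3*c + 2)[c + 1] > 4 ==> 2*c + x != 2*q - 6).
Check whether ((!(store(tab, 3, 3*c + 2)[c] != -1)) ==> (store(tab, 3, 3*c + 2)[c + 1] > 4 ==> 2*c != 2*q - 9)) && x == 0 implies it.
Countermodel: at the initial state c = 0, q = 3, tab = {[0] = -7, [1] = 5, [3] = 4, elsewhere 4}, x = 0, the precondition holds but the weakest precondition fails.
Answer: invalid


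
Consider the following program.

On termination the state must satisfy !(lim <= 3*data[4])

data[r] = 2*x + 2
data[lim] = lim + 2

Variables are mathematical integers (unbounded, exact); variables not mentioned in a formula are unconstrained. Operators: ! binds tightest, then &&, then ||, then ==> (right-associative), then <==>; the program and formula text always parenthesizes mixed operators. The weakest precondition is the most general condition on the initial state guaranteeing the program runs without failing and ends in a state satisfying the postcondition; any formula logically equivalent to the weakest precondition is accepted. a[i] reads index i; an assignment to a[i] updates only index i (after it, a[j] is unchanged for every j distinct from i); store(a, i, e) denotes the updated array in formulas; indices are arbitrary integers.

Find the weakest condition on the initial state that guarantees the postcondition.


Working backward. After the program, !(lim <= 3*data[4]) must hold.
Before data[lim] := lim + 2: !(lim <= 3*store(data, lim, lim + 2)[4])
Before data[r] := 2*x + 2: !(lim <= 3*store(store(data, r, 2*x + 2), lim, lim + 2)[4])
Answer: WP = !(lim <= 3*store(store(data, r, 2*x + 2), lim, lim + 2)[4])


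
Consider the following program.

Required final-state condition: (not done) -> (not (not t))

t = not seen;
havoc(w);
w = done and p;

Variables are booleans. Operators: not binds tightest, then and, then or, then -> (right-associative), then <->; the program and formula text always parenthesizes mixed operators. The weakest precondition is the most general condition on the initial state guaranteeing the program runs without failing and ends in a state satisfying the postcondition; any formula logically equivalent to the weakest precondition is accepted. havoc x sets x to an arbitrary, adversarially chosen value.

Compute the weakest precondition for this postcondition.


Working backward. After the program, the postcondition (not done) -> (not (not t)) must hold; in canonical form it is (not done) -> t.
Before w := done and p: (not done) -> t
Before havoc w: (not done) -> t
Before t := not seen: (not done) -> (not seen)
Answer: WP = (not done) -> (not seen)


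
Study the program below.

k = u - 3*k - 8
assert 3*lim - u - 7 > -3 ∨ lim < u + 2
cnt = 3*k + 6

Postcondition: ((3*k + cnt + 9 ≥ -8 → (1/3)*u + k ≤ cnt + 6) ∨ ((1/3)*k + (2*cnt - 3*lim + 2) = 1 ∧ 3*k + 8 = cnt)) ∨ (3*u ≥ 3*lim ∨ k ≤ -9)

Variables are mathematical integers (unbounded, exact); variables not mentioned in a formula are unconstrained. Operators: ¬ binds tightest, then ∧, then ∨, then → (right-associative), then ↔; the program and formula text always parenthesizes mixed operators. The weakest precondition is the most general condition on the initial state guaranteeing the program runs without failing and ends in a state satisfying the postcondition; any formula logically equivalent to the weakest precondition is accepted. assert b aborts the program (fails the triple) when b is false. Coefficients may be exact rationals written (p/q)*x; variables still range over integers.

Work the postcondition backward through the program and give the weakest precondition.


Working backward. After the program, the postcondition ((3*k + cnt + 9 ≥ -8 → (1/3)*u + k ≤ cnt + 6) ∨ ((1/3)*k + (2*cnt - 3*lim + 2) = 1 ∧ 3*k + 8 = cnt)) ∨ (3*u ≥ 3*lim ∨ k ≤ -9) must hold; in canonical form it is (cnt + 3*k ≥ -17 → k + (1/3)*u ≤ cnt + 6) ∨ (2*cnt + (1/3)*k = 3*lim - 1 ∧ 3*k = cnt - 8) ∨ 3*u ≥ 3*lim ∨ k ≤ -9.
Before cnt := 3*k + 6: (6*k ≥ -23 → (1/3)*u ≤ 2*k + 12) ∨ 3*u ≥ 3*lim ∨ k ≤ -9
Before assert 3*lim - u - 7 > -3 ∨ lim < u + 2: (3*lim > u + 4 ∨ lim < u + 2) ∧ ((6*k ≥ -23 → (1/3)*u ≤ 2*k + 12) ∨ 3*u ≥ 3*lim ∨ k ≤ -9)
Before k := u - 3*k - 8: (3*lim > u + 4 ∨ lim < u + 2) ∧ ((6*u ≥ 18*k + 25 → 6*k ≤ (5/3)*u - 4) ∨ 3*u ≥ 3*lim ∨ u ≤ 3*k - 1)
Answer: WP = (3*lim > u + 4 ∨ lim < u + 2) ∧ ((6*u ≥ 18*k + 25 → 6*k ≤ (5/3)*u - 4) ∨ 3*u ≥ 3*lim ∨ u ≤ 3*k - 1)


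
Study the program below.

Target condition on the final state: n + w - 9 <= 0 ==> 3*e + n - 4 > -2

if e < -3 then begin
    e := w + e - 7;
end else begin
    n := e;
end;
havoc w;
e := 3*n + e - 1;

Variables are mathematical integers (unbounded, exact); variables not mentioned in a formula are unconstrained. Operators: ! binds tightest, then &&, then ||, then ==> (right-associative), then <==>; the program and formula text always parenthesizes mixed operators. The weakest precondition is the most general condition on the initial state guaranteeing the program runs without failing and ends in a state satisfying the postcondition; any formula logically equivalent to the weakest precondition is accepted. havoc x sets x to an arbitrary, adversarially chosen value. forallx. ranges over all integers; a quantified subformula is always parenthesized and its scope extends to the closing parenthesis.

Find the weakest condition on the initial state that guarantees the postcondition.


Working backward. After the program, the postcondition n + w - 9 <= 0 ==> 3*e + n - 4 > -2 must hold; in canonical form it is n + w <= 9 ==> 3*e + n > 2.
Before e := 3*n + e - 1: n + w <= 9 ==> 3*e + 10*n > 5
Before havoc w: forall w_1. (n + w_1 <= 9 ==> 3*e + 10*n > 5)
Then branch requires forall w_1. (n + w_1 <= 9 ==> 3*e + 10*n + 3*w > 26); else branch requires forall w_1. (e + w_1 <= 9 ==> 13*e > 5).
Before the if: (e < -3 ==> (forall w_1. (n + w_1 <= 9 ==> 3*e + 10*n + 3*w > 26))) && ((!(e < -3)) ==> (forall w_1. (e + w_1 <= 9 ==> 13*e > 5)))
Answer: WP = (e < -3 ==> (forall w_1. (n + w_1 <= 9 ==> 3*e + 10*n + 3*w > 26))) && ((!(e < -3)) ==> (forall w_1. (e + w_1 <= 9 ==> 13*e > 5)))


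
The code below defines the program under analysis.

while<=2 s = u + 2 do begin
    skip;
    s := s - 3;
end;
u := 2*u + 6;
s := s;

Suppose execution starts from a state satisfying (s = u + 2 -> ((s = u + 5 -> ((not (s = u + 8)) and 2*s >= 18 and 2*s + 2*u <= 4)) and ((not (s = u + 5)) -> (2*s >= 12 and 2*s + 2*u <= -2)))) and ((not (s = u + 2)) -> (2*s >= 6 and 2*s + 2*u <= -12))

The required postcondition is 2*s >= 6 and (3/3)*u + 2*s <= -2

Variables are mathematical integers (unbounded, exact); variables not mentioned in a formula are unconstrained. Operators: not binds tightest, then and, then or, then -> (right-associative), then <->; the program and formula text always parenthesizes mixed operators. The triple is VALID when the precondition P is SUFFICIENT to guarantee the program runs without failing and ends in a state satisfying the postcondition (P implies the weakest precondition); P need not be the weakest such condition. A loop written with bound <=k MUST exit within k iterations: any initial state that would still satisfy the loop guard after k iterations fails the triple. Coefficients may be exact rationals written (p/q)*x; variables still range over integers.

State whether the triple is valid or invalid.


Working backward. After the program, the postcondition 2*s >= 6 and (3/3)*u + 2*s <= -2 must hold; in canonical form it is 2*s >= 6 and 2*s + u <= -2.
Before s := s: 2*s >= 6 and 2*s + u <= -2
Before u := 2*u + 6: 2*s >= 6 and 2*s + 2*u <= -8
Before the loop (bound <=2), unroll the exhaustion recursion (WP_0 = exit-now case; WP_j = one more guarded iteration, up to j = 2):
  WP_0: (not (s = u + 2)) and 2*s >= 6 and 2*s + 2*u <= -8
  WP_1: (s = u + 2 -> ((not (s = u + 5)) and 2*s >= 12 and 2*s + 2*u <= -2)) and ((not (s = u + 2)) -> (2*s >= 6 and 2*s + 2*u <= -8))
  WP_2: (s = u + 2 -> ((s = u + 5 -> ((not (s = u + 8)) and 2*s >= 18 and 2*s + 2*u <= 4)) and ((not (s = u + 5)) -> (2*s >= 12 and 2*s + 2*u <= -2)))) and ((not (s = u + 2)) -> (2*s >= 6 and 2*s + 2*u <= -8))
So before the loop: (s = u + 2 -> ((s = u + 5 -> ((not (s = u + 8)) and 2*s >= 18 and 2*s + 2*u <= 4)) and ((not (s = u + 5)) -> (2*s >= 12 and 2*s + 2*u <= -2)))) and ((not (s = u + 2)) -> (2*s >= 6 and 2*s + 2*u <= -8))
The weakest precondition is (s = u + 2 -> ((s = u + 5 -> ((not (s = u + 8)) and 2*s >= 18 and 2*s + 2*u <= 4)) and ((not (s = u + 5)) -> (2*s >= 12 and 2*s + 2*u <= -2)))) and ((not (s = u + 2)) -> (2*s >= 6 and 2*s + 2*u <= -8)).
Check whether (s = u + 2 -> ((s = u + 5 -> ((not (s = u + 8)) and 2*s >= 18 and 2*s + 2*u <= 4)) and ((not (s = u + 5)) -> (2*s >= 12 and 2*s + 2*u <= -2)))) and ((not (s = u + 2)) -> (2*s >= 6 and 2*s + 2*u <= -12)) implies it.
Every state satisfying the precondition satisfies the weakest precondition: the implication holds.
Answer: valid


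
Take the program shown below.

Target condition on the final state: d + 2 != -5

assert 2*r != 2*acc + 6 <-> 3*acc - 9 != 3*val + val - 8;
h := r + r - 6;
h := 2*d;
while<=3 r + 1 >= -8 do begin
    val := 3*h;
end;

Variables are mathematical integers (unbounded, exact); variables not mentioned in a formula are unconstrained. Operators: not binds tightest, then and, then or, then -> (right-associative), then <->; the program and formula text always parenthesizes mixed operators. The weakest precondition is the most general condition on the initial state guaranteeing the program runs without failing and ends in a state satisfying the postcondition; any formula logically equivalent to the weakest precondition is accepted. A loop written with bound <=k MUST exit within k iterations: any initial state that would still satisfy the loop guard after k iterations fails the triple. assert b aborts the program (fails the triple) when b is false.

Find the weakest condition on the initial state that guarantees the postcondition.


Working backward. After the program, the postcondition d + 2 != -5 must hold; in canonical form it is d != -7.
Before the loop (bound <=3), unroll the exhaustion recursion (WP_0 = exit-now case; WP_j = one more guarded iteration, up to j = 3):
  WP_0: (not (r >= -9)) and d != -7
  WP_1: (r >= -9 -> ((not (r >= -9)) and d != -7)) and ((not (r >= -9)) -> d != -7)
  WP_2: (r >= -9 -> ((r >= -9 -> ((not (r >= -9)) and d != -7)) and ((not (r >= -9)) -> d != -7))) and ((not (r >= -9)) -> d != -7)
  WP_3: (r >= -9 -> ((r >= -9 -> ((r >= -9 -> ((not (r >= -9)) and d != -7)) and ((not (r >= -9)) -> d != -7))) and ((not (r >= -9)) -> d != -7))) and ((not (r >= -9)) -> d != -7)
So before the loop: (r >= -9 -> ((r >= -9 -> ((r >= -9 -> ((not (r >= -9)) and d != -7)) and ((not (r >= -9)) -> d != -7))) and ((not (r >= -9)) -> d != -7))) and ((not (r >= -9)) -> d != -7)
Before h := 2*d: (r >= -9 -> ((r >= -9 -> ((r >= -9 -> ((not (r >= -9)) and d != -7)) and ((not (r >= -9)) -> d != -7))) and ((not (r >= -9)) -> d != -7))) and ((not (r >= -9)) -> d != -7)
Before h := r + r - 6: (r >= -9 -> ((r >= -9 -> ((r >= -9 -> ((not (r >= -9)) and d != -7)) and ((not (r >= -9)) -> d != -7))) and ((not (r >= -9)) -> d != -7))) and ((not (r >= -9)) -> d != -7)
Before assert 2*r != 2*acc + 6 <-> 3*acc - 9 != 3*val + val - 8: (2*r != 2*acc + 6 <-> 3*acc != 4*val + 1) and (r >= -9 -> ((r >= -9 -> ((r >= -9 -> ((not (r >= -9)) and d != -7)) and ((not (r >= -9)) -> d != -7))) and ((not (r >= -9)) -> d != -7))) and ((not (r >= -9)) -> d != -7)
Answer: WP = (2*r != 2*acc + 6 <-> 3*acc != 4*val + 1) and (r >= -9 -> ((r >= -9 -> ((r >= -9 -> ((not (r >= -9)) and d != -7)) and ((not (r >= -9)) -> d != -7))) and ((not (r >= -9)) -> d != -7))) and ((not (r >= -9)) -> d != -7)
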